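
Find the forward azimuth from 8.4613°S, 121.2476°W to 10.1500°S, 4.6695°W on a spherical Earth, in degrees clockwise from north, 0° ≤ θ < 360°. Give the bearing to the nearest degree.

Δλ = -4.6695 − -121.2476 = 116.5781°.
θ = atan2( sin Δλ · cos φ₂ , cos φ₁ · sin φ₂ − sin φ₁ · cos φ₂ · cos Δλ )
  = atan2(0.88033, -0.23911) = 105.196° → normalised to [0°, 360°): 105.196°.

105°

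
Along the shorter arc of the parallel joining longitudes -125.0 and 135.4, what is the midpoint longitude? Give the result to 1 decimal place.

-174.8°

Signed shortest Δλ from -125.0° to +135.4° is -99.6°.
Midpoint longitude = -125.0° + (-99.6°)/2 = -125.0° − 49.8° = -174.8°.
(The naïve average (-125.0 + +135.4)/2 = 5.2° is on the wrong side of the globe.)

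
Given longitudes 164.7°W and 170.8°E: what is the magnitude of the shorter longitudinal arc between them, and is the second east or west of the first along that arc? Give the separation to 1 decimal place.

Raw difference: 170.8 − -164.7 = 335.5°.
Normalise into (−180°, 180°]: 335.5° − 360° = -24.5°.
Negative ⇒ the second point lies to the west; separation 24.5°.

24.5° west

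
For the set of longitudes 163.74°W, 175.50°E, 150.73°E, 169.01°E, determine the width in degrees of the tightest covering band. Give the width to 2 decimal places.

45.53°

Sort the longitudes: -163.74°, +150.73°, +169.01°, +175.50°.
Eastward gaps between consecutive values (wrapping around): 314.47°, 18.28°, 6.49°, 20.76°.
Largest gap = 314.47° ⇒ minimal covering band is its complement: 360° − 314.47° = 45.53°.
Band runs from +150.73° eastward to -163.74°, crossing the antimeridian.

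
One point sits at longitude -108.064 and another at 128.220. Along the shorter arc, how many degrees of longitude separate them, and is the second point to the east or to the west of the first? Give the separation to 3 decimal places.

Raw difference: 128.220 − -108.064 = 236.284°.
Normalise into (−180°, 180°]: 236.284° − 360° = -123.716°.
Negative ⇒ the second point lies to the west; separation 123.716°.

123.716° west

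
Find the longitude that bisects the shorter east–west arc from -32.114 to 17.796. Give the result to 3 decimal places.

Signed shortest Δλ from -32.114° to +17.796° is +49.910°.
Midpoint longitude = -32.114° + (+49.910°)/2 = -32.114° + 24.955° = -7.159°.

-7.159°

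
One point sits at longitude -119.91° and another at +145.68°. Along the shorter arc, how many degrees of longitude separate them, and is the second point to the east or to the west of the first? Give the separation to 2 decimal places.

94.41° west

Raw difference: 145.68 − -119.91 = 265.59°.
Normalise into (−180°, 180°]: 265.59° − 360° = -94.41°.
Negative ⇒ the second point lies to the west; separation 94.41°.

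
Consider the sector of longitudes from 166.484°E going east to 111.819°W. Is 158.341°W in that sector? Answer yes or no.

Yes

Band width going east from +166.484° to -111.819°: ((-111.819 − 166.484) mod 360) = 81.697°.
Offset of -158.341° east of the west edge: ((-158.341 − 166.484) mod 360) = 35.175°.
35.175° ≤ 81.697° ⇒ inside.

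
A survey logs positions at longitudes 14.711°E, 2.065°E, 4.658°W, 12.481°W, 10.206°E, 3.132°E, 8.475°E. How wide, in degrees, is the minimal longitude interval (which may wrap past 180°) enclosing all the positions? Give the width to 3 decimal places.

Sort the longitudes: -12.481°, -4.658°, +2.065°, +3.132°, +8.475°, +10.206°, +14.711°.
Eastward gaps between consecutive values (wrapping around): 7.823°, 6.723°, 1.067°, 5.343°, 1.731°, 4.505°, 332.808°.
Largest gap = 332.808° ⇒ minimal covering band is its complement: 360° − 332.808° = 27.192°.
Band runs from -12.481° eastward to +14.711°.

27.192°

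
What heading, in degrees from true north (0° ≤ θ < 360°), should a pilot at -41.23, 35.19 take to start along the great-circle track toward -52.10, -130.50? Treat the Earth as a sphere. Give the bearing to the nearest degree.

Δλ = -130.50 − 35.19 = -165.69°.
θ = atan2( sin Δλ · cos φ₂ , cos φ₁ · sin φ₂ − sin φ₁ · cos φ₂ · cos Δλ )
  = atan2(-0.15183, -0.98575) = -171.244° → normalised to [0°, 360°): 188.756°.

189°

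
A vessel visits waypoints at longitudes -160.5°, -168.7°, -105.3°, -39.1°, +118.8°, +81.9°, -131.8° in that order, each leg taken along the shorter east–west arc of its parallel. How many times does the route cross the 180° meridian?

1

Leg 1: -160.5° → -168.7°, shortest Δλ = -8.2° (west) — does not cross 180°.
Leg 2: -168.7° → -105.3°, shortest Δλ = 63.4° (east) — does not cross 180°.
Leg 3: -105.3° → -39.1°, shortest Δλ = 66.2° (east) — does not cross 180°.
Leg 4: -39.1° → +118.8°, shortest Δλ = 157.9° (east) — does not cross 180°.
Leg 5: +118.8° → +81.9°, shortest Δλ = -36.9° (west) — does not cross 180°.
Leg 6: +81.9° → -131.8°, shortest Δλ = 146.3° (east) — crosses 180°.
Total crossings: 1.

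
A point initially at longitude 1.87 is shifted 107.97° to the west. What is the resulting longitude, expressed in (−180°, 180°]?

-106.10°

Start at +1.87°; shift −107.97° → -106.10°.
-106.10° already lies in (−180°, 180°].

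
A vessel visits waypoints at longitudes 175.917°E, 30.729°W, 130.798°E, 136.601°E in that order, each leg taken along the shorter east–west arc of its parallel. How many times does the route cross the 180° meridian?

Leg 1: +175.917° → -30.729°, shortest Δλ = 153.354° (east) — crosses 180°.
Leg 2: -30.729° → +130.798°, shortest Δλ = 161.527° (east) — does not cross 180°.
Leg 3: +130.798° → +136.601°, shortest Δλ = 5.803° (east) — does not cross 180°.
Total crossings: 1.

1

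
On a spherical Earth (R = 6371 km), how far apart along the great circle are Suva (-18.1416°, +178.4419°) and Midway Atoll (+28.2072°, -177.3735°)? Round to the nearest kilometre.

Δλ = -177.3735 − 178.4419 = -355.8154°; wrapped into (−180°, 180°]: 4.1846°.
Δφ = 28.2072 − -18.1416 = 46.3488°.
a = sin²(Δφ/2) + cos φ₁ · cos φ₂ · sin²(Δλ/2) = 0.155983.
c = 2·atan2(√a, √(1−a)) = 0.81202 rad → d = 6371·c ≈ 5173.38 km.

5173 km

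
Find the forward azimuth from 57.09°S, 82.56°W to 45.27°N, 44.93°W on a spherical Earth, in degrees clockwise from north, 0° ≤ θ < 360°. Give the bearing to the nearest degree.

27°

Δλ = -44.93 − -82.56 = 37.63°.
θ = atan2( sin Δλ · cos φ₂ , cos φ₁ · sin φ₂ − sin φ₁ · cos φ₂ · cos Δλ )
  = atan2(0.42969, 0.85391) = 26.712° → normalised to [0°, 360°): 26.712°.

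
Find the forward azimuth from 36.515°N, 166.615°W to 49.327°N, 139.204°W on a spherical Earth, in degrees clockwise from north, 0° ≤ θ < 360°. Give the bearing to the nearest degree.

49°

Δλ = -139.204 − -166.615 = 27.411°.
θ = atan2( sin Δλ · cos φ₂ , cos φ₁ · sin φ₂ − sin φ₁ · cos φ₂ · cos Δλ )
  = atan2(0.30004, 0.26529) = 48.517° → normalised to [0°, 360°): 48.517°.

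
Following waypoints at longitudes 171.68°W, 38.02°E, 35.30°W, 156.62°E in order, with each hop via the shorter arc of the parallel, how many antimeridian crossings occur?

Leg 1: -171.68° → +38.02°, shortest Δλ = -150.3° (west) — crosses 180°.
Leg 2: +38.02° → -35.30°, shortest Δλ = -73.32° (west) — does not cross 180°.
Leg 3: -35.30° → +156.62°, shortest Δλ = -168.08° (west) — crosses 180°.
Total crossings: 2.

2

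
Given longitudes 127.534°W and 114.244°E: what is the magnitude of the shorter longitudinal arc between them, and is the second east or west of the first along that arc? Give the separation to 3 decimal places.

Raw difference: 114.244 − -127.534 = 241.778°.
Normalise into (−180°, 180°]: 241.778° − 360° = -118.222°.
Negative ⇒ the second point lies to the west; separation 118.222°.

118.222° west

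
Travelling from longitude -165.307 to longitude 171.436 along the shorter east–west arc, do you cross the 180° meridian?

Naïve |171.436 − -165.307| = 336.743° > 180°, so the shorter arc goes the other way round — across 180°.
Signed shortest Δλ = ((171.436 − -165.307 + 180) mod 360) − 180 = -23.257°.
Going west by 23.257° from -165.307° passes through 180° before reaching +171.436°.

Yes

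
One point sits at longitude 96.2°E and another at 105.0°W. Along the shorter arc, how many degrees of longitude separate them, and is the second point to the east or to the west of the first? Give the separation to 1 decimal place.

158.8° east

Raw difference: -105.0 − 96.2 = -201.2°.
Normalise into (−180°, 180°]: -201.2° + 360° = 158.8°.
Positive ⇒ the second point lies to the east; separation 158.8°.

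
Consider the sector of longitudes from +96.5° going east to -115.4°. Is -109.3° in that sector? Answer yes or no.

No

Band width going east from +96.5° to -115.4°: ((-115.4 − 96.5) mod 360) = 148.1°.
Offset of -109.3° east of the west edge: ((-109.3 − 96.5) mod 360) = 154.2°.
154.2° > 148.1° ⇒ outside.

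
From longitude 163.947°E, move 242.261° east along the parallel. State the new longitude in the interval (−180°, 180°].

46.208°E

Start at +163.947°; shift +242.261° → +406.208°.
+406.208° lies outside (−180°, 180°]; subtract 360° → +46.208°.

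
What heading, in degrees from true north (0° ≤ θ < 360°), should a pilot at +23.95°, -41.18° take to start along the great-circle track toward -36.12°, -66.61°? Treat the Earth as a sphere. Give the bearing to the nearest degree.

203°

Δλ = -66.61 − -41.18 = -25.43°.
θ = atan2( sin Δλ · cos φ₂ , cos φ₁ · sin φ₂ − sin φ₁ · cos φ₂ · cos Δλ )
  = atan2(-0.34687, -0.83486) = -157.438° → normalised to [0°, 360°): 202.562°.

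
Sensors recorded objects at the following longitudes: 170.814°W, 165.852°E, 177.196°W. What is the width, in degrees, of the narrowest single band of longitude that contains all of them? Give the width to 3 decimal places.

23.334°

Sort the longitudes: -177.196°, -170.814°, +165.852°.
Eastward gaps between consecutive values (wrapping around): 6.382°, 336.666°, 16.952°.
Largest gap = 336.666° ⇒ minimal covering band is its complement: 360° − 336.666° = 23.334°.
Band runs from +165.852° eastward to -170.814°, crossing the antimeridian.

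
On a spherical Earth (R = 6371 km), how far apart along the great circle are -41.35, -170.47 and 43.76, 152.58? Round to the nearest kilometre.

Δλ = 152.58 − -170.47 = 323.05°; wrapped into (−180°, 180°]: -36.95°.
Δφ = 43.76 − -41.35 = 85.11°.
a = sin²(Δφ/2) + cos φ₁ · cos φ₂ · sin²(Δλ/2) = 0.511824.
c = 2·atan2(√a, √(1−a)) = 1.59445 rad → d = 6371·c ≈ 10158.22 km.

10158 km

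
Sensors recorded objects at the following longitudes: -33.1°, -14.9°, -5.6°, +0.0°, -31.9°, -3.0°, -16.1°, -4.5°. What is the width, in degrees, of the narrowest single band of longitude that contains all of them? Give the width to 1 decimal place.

Sort the longitudes: -33.1°, -31.9°, -16.1°, -14.9°, -5.6°, -4.5°, -3.0°, -0.0°.
Eastward gaps between consecutive values (wrapping around): 1.2°, 15.8°, 1.2°, 9.3°, 1.1°, 1.5°, 3.0°, 326.9°.
Largest gap = 326.9° ⇒ minimal covering band is its complement: 360° − 326.9° = 33.1°.
Band runs from -33.1° eastward to +0.0°.

33.1°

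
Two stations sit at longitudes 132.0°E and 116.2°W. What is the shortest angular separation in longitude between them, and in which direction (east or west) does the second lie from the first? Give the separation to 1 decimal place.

Raw difference: -116.2 − 132.0 = -248.2°.
Normalise into (−180°, 180°]: -248.2° + 360° = 111.8°.
Positive ⇒ the second point lies to the east; separation 111.8°.

111.8° east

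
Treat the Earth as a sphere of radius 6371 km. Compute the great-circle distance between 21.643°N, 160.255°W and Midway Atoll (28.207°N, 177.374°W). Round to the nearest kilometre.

1872 km

Δλ = -177.374 − -160.255 = -17.119°.
Δφ = 28.207 − 21.643 = 6.564°.
a = sin²(Δφ/2) + cos φ₁ · cos φ₂ · sin²(Δλ/2) = 0.021423.
c = 2·atan2(√a, √(1−a)) = 0.29379 rad → d = 6371·c ≈ 1871.72 km.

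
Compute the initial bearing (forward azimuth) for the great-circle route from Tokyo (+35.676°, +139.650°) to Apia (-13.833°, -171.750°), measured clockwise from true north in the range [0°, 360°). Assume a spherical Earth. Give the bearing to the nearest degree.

Δλ = -171.750 − 139.650 = -311.400°; wrapped into (−180°, 180°]: 48.600°.
θ = atan2( sin Δλ · cos φ₂ , cos φ₁ · sin φ₂ − sin φ₁ · cos φ₂ · cos Δλ )
  = atan2(0.72836, -0.56871) = 127.983° → normalised to [0°, 360°): 127.983°.

128°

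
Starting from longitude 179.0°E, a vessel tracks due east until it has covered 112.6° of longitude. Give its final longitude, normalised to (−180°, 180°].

Start at +179.0°; shift +112.6° → +291.6°.
+291.6° lies outside (−180°, 180°]; subtract 360° → -68.4°.

68.4°W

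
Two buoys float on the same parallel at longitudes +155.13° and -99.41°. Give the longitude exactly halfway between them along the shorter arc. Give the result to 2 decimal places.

Signed shortest Δλ from +155.13° to -99.41° is +105.46°.
Midpoint longitude = +155.13° + (+105.46°)/2 = +155.13° + 52.73° = +207.86°.
Normalise into (−180°, 180°]: -152.14°.
(The naïve average (+155.13 + -99.41)/2 = 27.86° is on the wrong side of the globe.)

-152.14°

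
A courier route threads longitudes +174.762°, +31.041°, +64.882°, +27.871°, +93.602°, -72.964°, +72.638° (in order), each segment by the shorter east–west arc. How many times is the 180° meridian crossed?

Leg 1: +174.762° → +31.041°, shortest Δλ = -143.721° (west) — does not cross 180°.
Leg 2: +31.041° → +64.882°, shortest Δλ = 33.841° (east) — does not cross 180°.
Leg 3: +64.882° → +27.871°, shortest Δλ = -37.011° (west) — does not cross 180°.
Leg 4: +27.871° → +93.602°, shortest Δλ = 65.731° (east) — does not cross 180°.
Leg 5: +93.602° → -72.964°, shortest Δλ = -166.566° (west) — does not cross 180°.
Leg 6: -72.964° → +72.638°, shortest Δλ = 145.602° (east) — does not cross 180°.
Total crossings: 0.

0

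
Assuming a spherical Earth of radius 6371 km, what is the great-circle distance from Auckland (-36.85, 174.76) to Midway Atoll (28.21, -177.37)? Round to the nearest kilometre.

7281 km

Δλ = -177.37 − 174.76 = -352.13°; wrapped into (−180°, 180°]: 7.87°.
Δφ = 28.21 − -36.85 = 65.06°.
a = sin²(Δφ/2) + cos φ₁ · cos φ₂ · sin²(Δλ/2) = 0.292486.
c = 2·atan2(√a, √(1−a)) = 1.14282 rad → d = 6371·c ≈ 7280.93 km.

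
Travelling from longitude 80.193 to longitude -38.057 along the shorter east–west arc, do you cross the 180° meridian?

Signed shortest Δλ = ((-38.057 − 80.193 + 180) mod 360) − 180 = -118.25°.
Going west by 118.25° from +80.193° reaches -38.057° without touching 180°.

No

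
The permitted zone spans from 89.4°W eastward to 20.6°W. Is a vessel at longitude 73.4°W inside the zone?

Yes

Band width going east from -89.4° to -20.6°: ((-20.6 − -89.4) mod 360) = 68.8°.
Offset of -73.4° east of the west edge: ((-73.4 − -89.4) mod 360) = 16.0°.
16.0° ≤ 68.8° ⇒ inside.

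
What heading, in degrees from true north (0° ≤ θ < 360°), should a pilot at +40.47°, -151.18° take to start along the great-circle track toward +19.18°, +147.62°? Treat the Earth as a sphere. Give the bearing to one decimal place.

Δλ = 147.62 − -151.18 = 298.80°; wrapped into (−180°, 180°]: -61.20°.
θ = atan2( sin Δλ · cos φ₂ , cos φ₁ · sin φ₂ − sin φ₁ · cos φ₂ · cos Δλ )
  = atan2(-0.82766, -0.04539) = -93.139° → normalised to [0°, 360°): 266.861°.

266.9°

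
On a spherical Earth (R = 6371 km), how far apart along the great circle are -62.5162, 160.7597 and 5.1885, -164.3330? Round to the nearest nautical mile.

Δλ = -164.3330 − 160.7597 = -325.0927°; wrapped into (−180°, 180°]: 34.9073°.
Δφ = 5.1885 − -62.5162 = 67.7047°.
a = sin²(Δφ/2) + cos φ₁ · cos φ₂ · sin²(Δλ/2) = 0.351656.
c = 2·atan2(√a, √(1−a)) = 1.26957 rad → d = 6371·c ≈ 8088.46 km ≈ 4367.42 nmi.

4367 nmi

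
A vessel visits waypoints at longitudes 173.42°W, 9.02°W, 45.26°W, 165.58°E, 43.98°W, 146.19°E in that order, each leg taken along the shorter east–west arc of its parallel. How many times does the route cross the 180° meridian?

3

Leg 1: -173.42° → -9.02°, shortest Δλ = 164.4° (east) — does not cross 180°.
Leg 2: -9.02° → -45.26°, shortest Δλ = -36.24° (west) — does not cross 180°.
Leg 3: -45.26° → +165.58°, shortest Δλ = -149.16° (west) — crosses 180°.
Leg 4: +165.58° → -43.98°, shortest Δλ = 150.44° (east) — crosses 180°.
Leg 5: -43.98° → +146.19°, shortest Δλ = -169.83° (west) — crosses 180°.
Total crossings: 3.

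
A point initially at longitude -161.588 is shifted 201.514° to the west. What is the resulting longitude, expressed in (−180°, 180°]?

Start at -161.588°; shift −201.514° → -363.102°.
-363.102° lies outside (−180°, 180°]; add 360° → -3.102°.

-3.102°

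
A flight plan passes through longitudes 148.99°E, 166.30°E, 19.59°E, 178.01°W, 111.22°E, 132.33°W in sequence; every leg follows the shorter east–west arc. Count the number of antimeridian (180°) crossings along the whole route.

Leg 1: +148.99° → +166.30°, shortest Δλ = 17.31° (east) — does not cross 180°.
Leg 2: +166.30° → +19.59°, shortest Δλ = -146.71° (west) — does not cross 180°.
Leg 3: +19.59° → -178.01°, shortest Δλ = 162.4° (east) — crosses 180°.
Leg 4: -178.01° → +111.22°, shortest Δλ = -70.77° (west) — crosses 180°.
Leg 5: +111.22° → -132.33°, shortest Δλ = 116.45° (east) — crosses 180°.
Total crossings: 3.

3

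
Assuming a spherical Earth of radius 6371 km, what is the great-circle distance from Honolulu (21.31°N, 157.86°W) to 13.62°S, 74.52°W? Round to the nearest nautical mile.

Δλ = -74.52 − -157.86 = 83.34°.
Δφ = -13.62 − 21.31 = -34.93°.
a = sin²(Δφ/2) + cos φ₁ · cos φ₂ · sin²(Δλ/2) = 0.490284.
c = 2·atan2(√a, √(1−a)) = 1.55136 rad → d = 6371·c ≈ 9883.73 km ≈ 5336.79 nmi.

5337 nmi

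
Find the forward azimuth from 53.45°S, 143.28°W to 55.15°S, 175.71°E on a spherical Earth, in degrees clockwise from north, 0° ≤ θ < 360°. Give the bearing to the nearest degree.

Δλ = 175.71 − -143.28 = 318.99°; wrapped into (−180°, 180°]: -41.01°.
θ = atan2( sin Δλ · cos φ₂ , cos φ₁ · sin φ₂ − sin φ₁ · cos φ₂ · cos Δλ )
  = atan2(-0.37497, -0.14232) = -110.784° → normalised to [0°, 360°): 249.216°.

249°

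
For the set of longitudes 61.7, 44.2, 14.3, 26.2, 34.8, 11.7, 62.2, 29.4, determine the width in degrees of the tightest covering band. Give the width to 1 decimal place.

Sort the longitudes: +11.7°, +14.3°, +26.2°, +29.4°, +34.8°, +44.2°, +61.7°, +62.2°.
Eastward gaps between consecutive values (wrapping around): 2.6°, 11.9°, 3.2°, 5.4°, 9.4°, 17.5°, 0.5°, 309.5°.
Largest gap = 309.5° ⇒ minimal covering band is its complement: 360° − 309.5° = 50.5°.
Band runs from +11.7° eastward to +62.2°.

50.5°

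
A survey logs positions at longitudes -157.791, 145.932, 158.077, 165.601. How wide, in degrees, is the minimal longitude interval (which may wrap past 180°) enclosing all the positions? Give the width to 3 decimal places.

Sort the longitudes: -157.791°, +145.932°, +158.077°, +165.601°.
Eastward gaps between consecutive values (wrapping around): 303.723°, 12.145°, 7.524°, 36.608°.
Largest gap = 303.723° ⇒ minimal covering band is its complement: 360° − 303.723° = 56.277°.
Band runs from +145.932° eastward to -157.791°, crossing the antimeridian.

56.277°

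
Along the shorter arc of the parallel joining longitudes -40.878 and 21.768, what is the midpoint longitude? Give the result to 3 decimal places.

-9.555°

Signed shortest Δλ from -40.878° to +21.768° is +62.646°.
Midpoint longitude = -40.878° + (+62.646°)/2 = -40.878° + 31.323° = -9.555°.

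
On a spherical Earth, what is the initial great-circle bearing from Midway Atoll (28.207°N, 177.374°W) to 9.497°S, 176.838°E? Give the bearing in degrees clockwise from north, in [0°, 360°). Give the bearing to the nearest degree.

189°

Δλ = 176.838 − -177.374 = 354.212°; wrapped into (−180°, 180°]: -5.788°.
θ = atan2( sin Δλ · cos φ₂ , cos φ₁ · sin φ₂ − sin φ₁ · cos φ₂ · cos Δλ )
  = atan2(-0.09947, -0.60921) = -170.727° → normalised to [0°, 360°): 189.273°.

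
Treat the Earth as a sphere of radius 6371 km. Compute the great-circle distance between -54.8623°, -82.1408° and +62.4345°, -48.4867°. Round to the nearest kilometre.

Δλ = -48.4867 − -82.1408 = 33.6541°.
Δφ = 62.4345 − -54.8623 = 117.2968°.
a = sin²(Δφ/2) + cos φ₁ · cos φ₂ · sin²(Δλ/2) = 0.751619.
c = 2·atan2(√a, √(1−a)) = 2.09814 rad → d = 6371·c ≈ 13367.24 km.

13367 km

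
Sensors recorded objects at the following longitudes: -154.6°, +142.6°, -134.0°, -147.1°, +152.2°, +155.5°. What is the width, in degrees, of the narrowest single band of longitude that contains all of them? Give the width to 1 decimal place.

83.4°

Sort the longitudes: -154.6°, -147.1°, -134.0°, +142.6°, +152.2°, +155.5°.
Eastward gaps between consecutive values (wrapping around): 7.5°, 13.1°, 276.6°, 9.6°, 3.3°, 49.9°.
Largest gap = 276.6° ⇒ minimal covering band is its complement: 360° − 276.6° = 83.4°.
Band runs from +142.6° eastward to -134.0°, crossing the antimeridian.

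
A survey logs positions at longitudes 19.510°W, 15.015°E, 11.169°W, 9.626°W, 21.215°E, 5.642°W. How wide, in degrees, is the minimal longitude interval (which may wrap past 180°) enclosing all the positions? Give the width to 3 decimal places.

Sort the longitudes: -19.510°, -11.169°, -9.626°, -5.642°, +15.015°, +21.215°.
Eastward gaps between consecutive values (wrapping around): 8.341°, 1.543°, 3.984°, 20.657°, 6.200°, 319.275°.
Largest gap = 319.275° ⇒ minimal covering band is its complement: 360° − 319.275° = 40.725°.
Band runs from -19.510° eastward to +21.215°.

40.725°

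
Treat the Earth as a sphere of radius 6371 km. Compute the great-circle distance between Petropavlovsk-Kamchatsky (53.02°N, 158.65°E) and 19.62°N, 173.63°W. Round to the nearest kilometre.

4410 km

Δλ = -173.63 − 158.65 = -332.28°; wrapped into (−180°, 180°]: 27.72°.
Δφ = 19.62 − 53.02 = -33.40°.
a = sin²(Δφ/2) + cos φ₁ · cos φ₂ · sin²(Δλ/2) = 0.115091.
c = 2·atan2(√a, √(1−a)) = 0.69224 rad → d = 6371·c ≈ 4410.26 km.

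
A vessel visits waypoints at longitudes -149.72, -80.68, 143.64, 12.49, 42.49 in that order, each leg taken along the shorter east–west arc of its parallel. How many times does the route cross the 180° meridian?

1

Leg 1: -149.72° → -80.68°, shortest Δλ = 69.04° (east) — does not cross 180°.
Leg 2: -80.68° → +143.64°, shortest Δλ = -135.68° (west) — crosses 180°.
Leg 3: +143.64° → +12.49°, shortest Δλ = -131.15° (west) — does not cross 180°.
Leg 4: +12.49° → +42.49°, shortest Δλ = 30.0° (east) — does not cross 180°.
Total crossings: 1.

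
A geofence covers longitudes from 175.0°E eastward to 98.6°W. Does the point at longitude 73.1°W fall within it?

No

Band width going east from +175.0° to -98.6°: ((-98.6 − 175.0) mod 360) = 86.4°.
Offset of -73.1° east of the west edge: ((-73.1 − 175.0) mod 360) = 111.9°.
111.9° > 86.4° ⇒ outside.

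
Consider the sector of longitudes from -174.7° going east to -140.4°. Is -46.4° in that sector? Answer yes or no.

Band width going east from -174.7° to -140.4°: ((-140.4 − -174.7) mod 360) = 34.3°.
Offset of -46.4° east of the west edge: ((-46.4 − -174.7) mod 360) = 128.3°.
128.3° > 34.3° ⇒ outside.

No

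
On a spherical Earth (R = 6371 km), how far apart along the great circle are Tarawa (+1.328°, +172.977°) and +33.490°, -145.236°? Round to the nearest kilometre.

5629 km

Δλ = -145.236 − 172.977 = -318.213°; wrapped into (−180°, 180°]: 41.787°.
Δφ = 33.490 − 1.328 = 32.162°.
a = sin²(Δφ/2) + cos φ₁ · cos φ₂ · sin²(Δλ/2) = 0.182769.
c = 2·atan2(√a, √(1−a)) = 0.88349 rad → d = 6371·c ≈ 5628.68 km.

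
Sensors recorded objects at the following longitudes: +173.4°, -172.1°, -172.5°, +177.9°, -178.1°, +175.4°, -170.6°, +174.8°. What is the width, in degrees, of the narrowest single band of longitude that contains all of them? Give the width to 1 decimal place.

16.0°

Sort the longitudes: -178.1°, -172.5°, -172.1°, -170.6°, +173.4°, +174.8°, +175.4°, +177.9°.
Eastward gaps between consecutive values (wrapping around): 5.6°, 0.4°, 1.5°, 344.0°, 1.4°, 0.6°, 2.5°, 4.0°.
Largest gap = 344.0° ⇒ minimal covering band is its complement: 360° − 344.0° = 16.0°.
Band runs from +173.4° eastward to -170.6°, crossing the antimeridian.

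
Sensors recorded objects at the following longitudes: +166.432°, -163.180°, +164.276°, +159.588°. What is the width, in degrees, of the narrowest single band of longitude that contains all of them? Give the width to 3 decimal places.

Sort the longitudes: -163.180°, +159.588°, +164.276°, +166.432°.
Eastward gaps between consecutive values (wrapping around): 322.768°, 4.688°, 2.156°, 30.388°.
Largest gap = 322.768° ⇒ minimal covering band is its complement: 360° − 322.768° = 37.232°.
Band runs from +159.588° eastward to -163.180°, crossing the antimeridian.

37.232°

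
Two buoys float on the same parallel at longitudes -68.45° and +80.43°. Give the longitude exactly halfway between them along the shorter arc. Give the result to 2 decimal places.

+5.99°

Signed shortest Δλ from -68.45° to +80.43° is +148.88°.
Midpoint longitude = -68.45° + (+148.88°)/2 = -68.45° + 74.44° = +5.99°.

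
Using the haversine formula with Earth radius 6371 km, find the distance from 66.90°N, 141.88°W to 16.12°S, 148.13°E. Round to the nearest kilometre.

10815 km

Δλ = 148.13 − -141.88 = 290.01°; wrapped into (−180°, 180°]: -69.99°.
Δφ = -16.12 − 66.90 = -83.02°.
a = sin²(Δφ/2) + cos φ₁ · cos φ₂ · sin²(Δλ/2) = 0.563208.
c = 2·atan2(√a, √(1−a)) = 1.69755 rad → d = 6371·c ≈ 10815.10 km.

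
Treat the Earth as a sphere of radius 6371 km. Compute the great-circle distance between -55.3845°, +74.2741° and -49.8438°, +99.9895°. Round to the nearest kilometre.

1830 km

Δλ = 99.9895 − 74.2741 = 25.7154°.
Δφ = -49.8438 − -55.3845 = 5.5407°.
a = sin²(Δφ/2) + cos φ₁ · cos φ₂ · sin²(Δλ/2) = 0.020477.
c = 2·atan2(√a, √(1−a)) = 0.28718 rad → d = 6371·c ≈ 1829.62 km.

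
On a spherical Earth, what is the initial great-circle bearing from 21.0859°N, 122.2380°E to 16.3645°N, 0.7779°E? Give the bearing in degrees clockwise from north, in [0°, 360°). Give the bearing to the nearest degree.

298°

Δλ = 0.7779 − 122.2380 = -121.4601°.
θ = atan2( sin Δλ · cos φ₂ , cos φ₁ · sin φ₂ − sin φ₁ · cos φ₂ · cos Δλ )
  = atan2(-0.81845, 0.44304) = -61.573° → normalised to [0°, 360°): 298.427°.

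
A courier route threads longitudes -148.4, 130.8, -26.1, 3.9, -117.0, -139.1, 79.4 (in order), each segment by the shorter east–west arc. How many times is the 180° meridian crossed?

Leg 1: -148.4° → +130.8°, shortest Δλ = -80.8° (west) — crosses 180°.
Leg 2: +130.8° → -26.1°, shortest Δλ = -156.9° (west) — does not cross 180°.
Leg 3: -26.1° → +3.9°, shortest Δλ = 30.0° (east) — does not cross 180°.
Leg 4: +3.9° → -117.0°, shortest Δλ = -120.9° (west) — does not cross 180°.
Leg 5: -117.0° → -139.1°, shortest Δλ = -22.1° (west) — does not cross 180°.
Leg 6: -139.1° → +79.4°, shortest Δλ = -141.5° (west) — crosses 180°.
Total crossings: 2.

2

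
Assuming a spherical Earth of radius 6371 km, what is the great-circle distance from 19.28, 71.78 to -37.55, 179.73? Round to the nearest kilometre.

12853 km

Δλ = 179.73 − 71.78 = 107.95°.
Δφ = -37.55 − 19.28 = -56.83°.
a = sin²(Δφ/2) + cos φ₁ · cos φ₂ · sin²(Δλ/2) = 0.715933.
c = 2·atan2(√a, √(1−a)) = 2.01736 rad → d = 6371·c ≈ 12852.58 km.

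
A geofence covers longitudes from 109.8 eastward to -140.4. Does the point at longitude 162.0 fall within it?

Band width going east from +109.8° to -140.4°: ((-140.4 − 109.8) mod 360) = 109.8°.
Offset of +162.0° east of the west edge: ((162.0 − 109.8) mod 360) = 52.2°.
52.2° ≤ 109.8° ⇒ inside.

Yes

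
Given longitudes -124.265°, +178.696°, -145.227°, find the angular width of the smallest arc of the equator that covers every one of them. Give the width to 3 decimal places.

57.039°

Sort the longitudes: -145.227°, -124.265°, +178.696°.
Eastward gaps between consecutive values (wrapping around): 20.962°, 302.961°, 36.077°.
Largest gap = 302.961° ⇒ minimal covering band is its complement: 360° − 302.961° = 57.039°.
Band runs from +178.696° eastward to -124.265°, crossing the antimeridian.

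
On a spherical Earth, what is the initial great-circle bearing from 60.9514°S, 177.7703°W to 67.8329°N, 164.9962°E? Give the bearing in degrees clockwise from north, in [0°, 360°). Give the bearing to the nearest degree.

Δλ = 164.9962 − -177.7703 = 342.7665°; wrapped into (−180°, 180°]: -17.2335°.
θ = atan2( sin Δλ · cos φ₂ , cos φ₁ · sin φ₂ − sin φ₁ · cos φ₂ · cos Δλ )
  = atan2(-0.11178, 0.76470) = -8.317° → normalised to [0°, 360°): 351.683°.

352°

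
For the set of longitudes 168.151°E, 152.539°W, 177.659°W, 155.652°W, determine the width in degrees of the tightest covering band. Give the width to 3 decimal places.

Sort the longitudes: -177.659°, -155.652°, -152.539°, +168.151°.
Eastward gaps between consecutive values (wrapping around): 22.007°, 3.113°, 320.690°, 14.190°.
Largest gap = 320.690° ⇒ minimal covering band is its complement: 360° − 320.690° = 39.310°.
Band runs from +168.151° eastward to -152.539°, crossing the antimeridian.

39.310°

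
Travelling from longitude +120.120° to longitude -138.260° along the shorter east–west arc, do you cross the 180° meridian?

Naïve |-138.260 − 120.120| = 258.38° > 180°, so the shorter arc goes the other way round — across 180°.
Signed shortest Δλ = ((-138.260 − 120.120 + 180) mod 360) − 180 = 101.62°.
Going east by 101.62° from +120.120° passes through 180° before reaching -138.260°.

Yes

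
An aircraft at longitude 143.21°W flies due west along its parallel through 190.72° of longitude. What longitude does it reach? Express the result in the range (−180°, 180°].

Start at -143.21°; shift −190.72° → -333.93°.
-333.93° lies outside (−180°, 180°]; add 360° → +26.07°.

26.07°E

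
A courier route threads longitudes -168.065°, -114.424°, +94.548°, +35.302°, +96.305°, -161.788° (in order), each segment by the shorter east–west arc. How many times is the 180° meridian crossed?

Leg 1: -168.065° → -114.424°, shortest Δλ = 53.641° (east) — does not cross 180°.
Leg 2: -114.424° → +94.548°, shortest Δλ = -151.028° (west) — crosses 180°.
Leg 3: +94.548° → +35.302°, shortest Δλ = -59.246° (west) — does not cross 180°.
Leg 4: +35.302° → +96.305°, shortest Δλ = 61.003° (east) — does not cross 180°.
Leg 5: +96.305° → -161.788°, shortest Δλ = 101.907° (east) — crosses 180°.
Total crossings: 2.

2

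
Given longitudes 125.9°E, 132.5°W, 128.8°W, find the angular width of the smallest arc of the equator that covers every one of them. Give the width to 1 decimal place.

Sort the longitudes: -132.5°, -128.8°, +125.9°.
Eastward gaps between consecutive values (wrapping around): 3.7°, 254.7°, 101.6°.
Largest gap = 254.7° ⇒ minimal covering band is its complement: 360° − 254.7° = 105.3°.
Band runs from +125.9° eastward to -128.8°, crossing the antimeridian.

105.3°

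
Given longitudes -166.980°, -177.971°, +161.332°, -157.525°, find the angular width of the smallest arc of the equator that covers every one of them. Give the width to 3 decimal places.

41.143°

Sort the longitudes: -177.971°, -166.980°, -157.525°, +161.332°.
Eastward gaps between consecutive values (wrapping around): 10.991°, 9.455°, 318.857°, 20.697°.
Largest gap = 318.857° ⇒ minimal covering band is its complement: 360° − 318.857° = 41.143°.
Band runs from +161.332° eastward to -157.525°, crossing the antimeridian.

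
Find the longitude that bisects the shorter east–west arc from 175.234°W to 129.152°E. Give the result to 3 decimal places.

156.959°E

Signed shortest Δλ from -175.234° to +129.152° is -55.614°.
Midpoint longitude = -175.234° + (-55.614°)/2 = -175.234° − 27.807° = -203.041°.
Normalise into (−180°, 180°]: +156.959°.
(The naïve average (-175.234 + +129.152)/2 = -23.041° is on the wrong side of the globe.)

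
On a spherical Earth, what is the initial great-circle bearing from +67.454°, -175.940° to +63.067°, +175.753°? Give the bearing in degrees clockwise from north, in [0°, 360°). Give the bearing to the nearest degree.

Δλ = 175.753 − -175.940 = 351.693°; wrapped into (−180°, 180°]: -8.307°.
θ = atan2( sin Δλ · cos φ₂ , cos φ₁ · sin φ₂ − sin φ₁ · cos φ₂ · cos Δλ )
  = atan2(-0.06544, -0.07210) = -137.773° → normalised to [0°, 360°): 222.227°.

222°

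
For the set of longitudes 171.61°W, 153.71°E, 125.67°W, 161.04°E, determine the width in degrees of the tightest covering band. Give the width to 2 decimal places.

80.62°

Sort the longitudes: -171.61°, -125.67°, +153.71°, +161.04°.
Eastward gaps between consecutive values (wrapping around): 45.94°, 279.38°, 7.33°, 27.35°.
Largest gap = 279.38° ⇒ minimal covering band is its complement: 360° − 279.38° = 80.62°.
Band runs from +153.71° eastward to -125.67°, crossing the antimeridian.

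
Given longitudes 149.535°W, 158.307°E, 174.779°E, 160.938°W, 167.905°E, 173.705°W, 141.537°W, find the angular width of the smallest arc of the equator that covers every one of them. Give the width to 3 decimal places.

60.156°

Sort the longitudes: -173.705°, -160.938°, -149.535°, -141.537°, +158.307°, +167.905°, +174.779°.
Eastward gaps between consecutive values (wrapping around): 12.767°, 11.403°, 7.998°, 299.844°, 9.598°, 6.874°, 11.516°.
Largest gap = 299.844° ⇒ minimal covering band is its complement: 360° − 299.844° = 60.156°.
Band runs from +158.307° eastward to -141.537°, crossing the antimeridian.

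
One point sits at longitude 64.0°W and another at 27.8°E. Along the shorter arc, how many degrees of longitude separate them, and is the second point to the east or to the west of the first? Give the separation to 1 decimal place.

Raw difference: 27.8 − -64.0 = 91.8°.
Normalise into (−180°, 180°]: 91.8° stays 91.8°.
Positive ⇒ the second point lies to the east; separation 91.8°.

91.8° east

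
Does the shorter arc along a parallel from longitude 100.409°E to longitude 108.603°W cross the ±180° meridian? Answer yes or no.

Naïve |-108.603 − 100.409| = 209.012° > 180°, so the shorter arc goes the other way round — across 180°.
Signed shortest Δλ = ((-108.603 − 100.409 + 180) mod 360) − 180 = 150.988°.
Going east by 150.988° from +100.409° passes through 180° before reaching -108.603°.

Yes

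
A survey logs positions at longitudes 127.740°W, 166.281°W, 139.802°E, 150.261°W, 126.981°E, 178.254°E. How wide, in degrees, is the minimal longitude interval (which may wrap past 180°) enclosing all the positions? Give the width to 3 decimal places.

105.279°

Sort the longitudes: -166.281°, -150.261°, -127.740°, +126.981°, +139.802°, +178.254°.
Eastward gaps between consecutive values (wrapping around): 16.020°, 22.521°, 254.721°, 12.821°, 38.452°, 15.465°.
Largest gap = 254.721° ⇒ minimal covering band is its complement: 360° − 254.721° = 105.279°.
Band runs from +126.981° eastward to -127.740°, crossing the antimeridian.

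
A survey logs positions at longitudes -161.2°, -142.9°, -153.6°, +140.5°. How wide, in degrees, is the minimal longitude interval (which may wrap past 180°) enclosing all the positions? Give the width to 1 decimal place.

Sort the longitudes: -161.2°, -153.6°, -142.9°, +140.5°.
Eastward gaps between consecutive values (wrapping around): 7.6°, 10.7°, 283.4°, 58.3°.
Largest gap = 283.4° ⇒ minimal covering band is its complement: 360° − 283.4° = 76.6°.
Band runs from +140.5° eastward to -142.9°, crossing the antimeridian.

76.6°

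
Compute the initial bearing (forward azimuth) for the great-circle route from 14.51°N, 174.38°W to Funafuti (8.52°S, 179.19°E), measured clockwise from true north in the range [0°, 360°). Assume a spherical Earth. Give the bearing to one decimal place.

195.9°

Δλ = 179.19 − -174.38 = 353.57°; wrapped into (−180°, 180°]: -6.43°.
θ = atan2( sin Δλ · cos φ₂ , cos φ₁ · sin φ₂ − sin φ₁ · cos φ₂ · cos Δλ )
  = atan2(-0.11075, -0.38965) = -164.133° → normalised to [0°, 360°): 195.867°.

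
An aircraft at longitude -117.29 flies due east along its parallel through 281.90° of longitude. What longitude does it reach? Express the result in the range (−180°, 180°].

+164.61°

Start at -117.29°; shift +281.90° → +164.61°.
+164.61° already lies in (−180°, 180°].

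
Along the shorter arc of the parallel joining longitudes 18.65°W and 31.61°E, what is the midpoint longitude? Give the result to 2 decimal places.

Signed shortest Δλ from -18.65° to +31.61° is +50.26°.
Midpoint longitude = -18.65° + (+50.26°)/2 = -18.65° + 25.13° = +6.48°.

6.48°E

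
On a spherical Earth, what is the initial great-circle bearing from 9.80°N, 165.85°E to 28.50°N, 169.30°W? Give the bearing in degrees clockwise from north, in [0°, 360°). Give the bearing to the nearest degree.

Δλ = -169.30 − 165.85 = -335.15°; wrapped into (−180°, 180°]: 24.85°.
θ = atan2( sin Δλ · cos φ₂ , cos φ₁ · sin φ₂ − sin φ₁ · cos φ₂ · cos Δλ )
  = atan2(0.36932, 0.33446) = 47.835° → normalised to [0°, 360°): 47.835°.

48°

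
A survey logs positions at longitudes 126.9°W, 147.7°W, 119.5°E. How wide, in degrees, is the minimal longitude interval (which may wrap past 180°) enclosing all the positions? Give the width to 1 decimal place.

Sort the longitudes: -147.7°, -126.9°, +119.5°.
Eastward gaps between consecutive values (wrapping around): 20.8°, 246.4°, 92.8°.
Largest gap = 246.4° ⇒ minimal covering band is its complement: 360° − 246.4° = 113.6°.
Band runs from +119.5° eastward to -126.9°, crossing the antimeridian.

113.6°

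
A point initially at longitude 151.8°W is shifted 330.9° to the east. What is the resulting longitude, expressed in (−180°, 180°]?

Start at -151.8°; shift +330.9° → +179.1°.
+179.1° already lies in (−180°, 180°].

179.1°E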